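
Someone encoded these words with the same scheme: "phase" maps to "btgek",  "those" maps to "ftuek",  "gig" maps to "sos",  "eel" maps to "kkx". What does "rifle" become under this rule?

The shift depends on letter class: consonant p→b is +12, but vowel a→g is +6. Two shifts are in play — +6 for a/e/i/o/u, +12 for every other letter.
Applying it to rifle: r(cons)+12=d, i(vowel)+6=o, f(cons)+12=r, l(cons)+12=x, e(vowel)+6=k.

dorxk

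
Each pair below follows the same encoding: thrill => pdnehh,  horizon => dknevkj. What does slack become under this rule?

ohwyg

Compare letters: t→p is +22, h→d is +22, r→n is +22 — a constant shift. This is a Caesar cipher with shift 22.
On slack: s+22=o, l+22=h, a+22=w, c+22=y, k+22=g.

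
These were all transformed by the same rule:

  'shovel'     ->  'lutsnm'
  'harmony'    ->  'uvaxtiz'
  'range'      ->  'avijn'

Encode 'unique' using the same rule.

hifphn

Treating letters as 0–25, the rule is x ↦ 11x + 21 (mod 26).
For unique: u(20)→11·20+21≡7=h; n(13)→11·13+21≡8=i; i(8)→11·8+21≡5=f; q(16)→11·16+21≡15=p; u(20)→11·20+21≡7=h; e(4)→11·4+21≡13=n (all mod 26).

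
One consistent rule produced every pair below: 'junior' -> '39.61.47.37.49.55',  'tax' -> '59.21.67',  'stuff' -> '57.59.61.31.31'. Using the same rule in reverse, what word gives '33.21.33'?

j(#10)→39 and u(#21)→61: differences scale by 2, so n = 2·pos + 19. With a=1..z=26, the number is 2·pos + 19.
Reversing it on 33.21.33: 33→(33−19)÷2=7=g, 21→(21−19)÷2=1=a, 33→(33−19)÷2=7=g.

gag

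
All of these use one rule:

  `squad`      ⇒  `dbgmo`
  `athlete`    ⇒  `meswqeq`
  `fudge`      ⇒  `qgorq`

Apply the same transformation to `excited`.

qinueqo

The shift depends on letter class: consonant s→d is +11, but vowel u→g is +12. Two shifts are in play — +12 for a/e/i/o/u, +11 for every other letter.
Applying it to excited: e(vowel)+12=q, x(cons)+11=i, c(cons)+11=n, i(vowel)+12=u, t(cons)+11=e, e(vowel)+12=q, d(cons)+11=o.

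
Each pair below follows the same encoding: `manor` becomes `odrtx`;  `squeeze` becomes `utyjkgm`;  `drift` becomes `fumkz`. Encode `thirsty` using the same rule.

In manor: m→o is +2, a→d is +3, n→r is +4, o→t is +5 — the shift increases by 1 each position. The shift increases by 1 at each position, starting from +2: 2, 3, 4, ….
For thirsty: t+2=v, h+3=k, i+4=m, r+5=w, s+6=y, t+7=a, y+8=g.

vkmwyag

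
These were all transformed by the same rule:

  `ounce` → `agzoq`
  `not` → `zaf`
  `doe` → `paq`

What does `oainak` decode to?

cowboy

Compare letters: o→a is +12, u→g is +12, n→z is +12 — a constant shift. It's a constant shift of +12 (ROT12).
Reversing it on oainak: o−12=c, a−12=o, i−12=w, n−12=b, a−12=o, k−12=y.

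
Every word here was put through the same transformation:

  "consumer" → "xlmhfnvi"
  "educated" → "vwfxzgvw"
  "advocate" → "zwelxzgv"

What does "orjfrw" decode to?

liquid

Each pair mirrors across the alphabet (c↔x, o↔l, n↔m): positions sum to 25. This is the alphabet-reversal cipher (Atbash): a becomes z, b becomes y, etc.
Reversing it on orjfrw: o↔l, r↔i, j↔q, f↔u, r↔i, w↔d.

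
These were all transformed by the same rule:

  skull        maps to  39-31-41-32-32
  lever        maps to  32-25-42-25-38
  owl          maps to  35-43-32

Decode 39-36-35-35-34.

s is letter #19 and maps to 39: an offset of 20. Each letter is replaced by its alphabet position (a=1..z=26) + 20.
Decoding 39-36-35-35-34: 39→(39−20)÷1=19=s, 36→(36−20)÷1=16=p, 35→(35−20)÷1=15=o, 35→(35−20)÷1=15=o, 34→(34−20)÷1=14=n.

spoon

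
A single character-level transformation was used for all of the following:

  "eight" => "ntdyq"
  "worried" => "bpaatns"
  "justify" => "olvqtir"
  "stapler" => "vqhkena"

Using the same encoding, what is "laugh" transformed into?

e(4)→n(13) and i(8)→t(19) fit y≡21x+7 (mod 26); the inverse of 21 mod 26 is 5. This is an affine cipher: with a=0,…,z=25, each position x becomes (21x+7) mod 26.
For laugh: l(11)→21·11+7≡4=e; a(0)→21·0+7≡7=h; u(20)→21·20+7≡11=l; g(6)→21·6+7≡3=d; h(7)→21·7+7≡24=y (all mod 26).

ehldy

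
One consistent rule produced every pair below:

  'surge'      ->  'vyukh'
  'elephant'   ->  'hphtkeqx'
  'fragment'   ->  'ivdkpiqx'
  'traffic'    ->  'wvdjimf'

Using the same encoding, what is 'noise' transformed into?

Shifts by position in surge: pos 0: s→v (+3), pos 1: u→y (+4), pos 2: r→u (+3), pos 3: g→k (+4) — repeating every 2. It's a Vigenère-style cipher with numeric key [3,4]: position i shifts by key[i mod 2].
On noise: n+3=q, o+4=s, i+3=l, s+4=w, e+3=h.

qslwh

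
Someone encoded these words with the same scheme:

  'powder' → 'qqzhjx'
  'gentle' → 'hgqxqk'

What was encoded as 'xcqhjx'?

Each letter shifts forward by (position + 1), i.e. 1, 2, 3, … — the shift grows by one for each successive letter.
Undoing it on xcqhjx: x−1=w, c−2=a, q−3=n, h−4=d, j−5=e, x−6=r.

wander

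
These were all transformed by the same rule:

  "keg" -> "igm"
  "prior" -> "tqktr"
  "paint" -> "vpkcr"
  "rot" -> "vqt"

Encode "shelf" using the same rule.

The output letters match the input read backwards, each shifted +2: keg reversed is gek. Read the word backwards and shift each letter +2.
On shelf: reverse → flehs; then shift: f+2=h, l+2=n, e+2=g, h+2=j, s+2=u.

hngju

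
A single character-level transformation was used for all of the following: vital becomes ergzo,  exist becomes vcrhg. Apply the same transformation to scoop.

hxllk

Each pair mirrors across the alphabet (v↔e, i↔r, t↔g): positions sum to 25. Each letter is replaced by its mirror in the alphabet: a↔z, b↔y, c↔x, and so on (the Atbash cipher).
For scoop: s↔h, c↔x, o↔l, o↔l, p↔k.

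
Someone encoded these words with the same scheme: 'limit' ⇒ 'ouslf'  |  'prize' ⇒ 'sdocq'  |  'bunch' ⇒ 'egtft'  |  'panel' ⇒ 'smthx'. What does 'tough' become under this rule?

It's a Vigenère-style cipher with numeric key [3,12,6]: position i shifts by key[i mod 3].
On tough: t+3=w, o+12=a, u+6=a, g+3=j, h+12=t.

waajt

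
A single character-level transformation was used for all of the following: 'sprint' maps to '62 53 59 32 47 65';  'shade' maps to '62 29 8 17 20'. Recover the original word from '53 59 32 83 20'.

prize

s(#19)→62 and p(#16)→53: differences scale by 3, so n = 3·pos + 5. With a=1..z=26, the number is 3·pos + 5.
Undoing it on 53 59 32 83 20: 53→(53−5)÷3=16=p, 59→(59−5)÷3=18=r, 32→(32−5)÷3=9=i, 83→(83−5)÷3=26=z, 20→(20−5)÷3=5=e.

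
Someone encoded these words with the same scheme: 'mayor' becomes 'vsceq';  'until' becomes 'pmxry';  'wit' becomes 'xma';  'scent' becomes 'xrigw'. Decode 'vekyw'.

sugar

The output letters match the input read backwards, each shifted +4: mayor reversed is royam. The word is reversed, then every letter is shifted forward by 4.
Reversing it on vekyw: shift back: v−4=r, e−4=a, k−4=g, y−4=u, w−4=s → ragus; then reverse → sugar.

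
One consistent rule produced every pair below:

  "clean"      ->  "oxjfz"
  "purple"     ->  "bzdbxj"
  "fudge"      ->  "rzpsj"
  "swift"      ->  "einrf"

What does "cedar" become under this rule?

The shift depends on letter class: consonant c→o is +12, but vowel e→j is +5. Vowels shift forward by 5 and consonants shift forward by 12.
On cedar: c(cons)+12=o, e(vowel)+5=j, d(cons)+12=p, a(vowel)+5=f, r(cons)+12=d.

ojpfd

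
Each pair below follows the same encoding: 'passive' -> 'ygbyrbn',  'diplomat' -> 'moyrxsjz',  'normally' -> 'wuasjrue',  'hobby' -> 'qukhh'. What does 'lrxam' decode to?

cloud

Shifts by position in passive: pos 0: p→y (+9), pos 1: a→g (+6), pos 2: s→b (+9), pos 3: s→y (+6) — repeating every 2. A repeating key of period 2 is used — shifts +9, +6 over and over.
Undoing it on lrxam: l−9=c, r−6=l, x−9=o, a−6=u, m−9=d.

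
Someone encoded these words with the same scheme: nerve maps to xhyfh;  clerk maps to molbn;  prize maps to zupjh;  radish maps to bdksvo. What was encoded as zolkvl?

please

Shifts by position in nerve: pos 0: n→x (+10), pos 1: e→h (+3), pos 2: r→y (+7), pos 3: v→f (+10), pos 4: e→h (+3) — repeating every 3. It's a Vigenère-style cipher with numeric key [10,3,7]: position i shifts by key[i mod 3].
Reversing it on zolkvl: z−10=p, o−3=l, l−7=e, k−10=a, v−3=s, l−7=e.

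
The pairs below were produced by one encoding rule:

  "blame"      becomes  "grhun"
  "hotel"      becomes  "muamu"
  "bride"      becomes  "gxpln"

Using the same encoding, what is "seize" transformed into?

xkphn

In blame: b→g is +5, l→r is +6, a→h is +7, m→u is +8 — the shift increases by 1 each position. The shift increases by 1 at each position, starting from +5: 5, 6, 7, ….
For seize: s+5=x, e+6=k, i+7=p, z+8=h, e+9=n.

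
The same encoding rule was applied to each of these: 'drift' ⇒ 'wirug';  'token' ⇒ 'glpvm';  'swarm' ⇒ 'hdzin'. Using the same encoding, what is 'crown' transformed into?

xildm

This is the alphabet-reversal cipher (Atbash): a becomes z, b becomes y, etc.
On crown: c↔x, r↔i, o↔l, w↔d, n↔m.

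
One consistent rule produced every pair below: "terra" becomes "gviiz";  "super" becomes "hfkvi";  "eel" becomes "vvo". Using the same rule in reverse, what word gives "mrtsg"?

This is the alphabet-reversal cipher (Atbash): a becomes z, b becomes y, etc.
Decoding mrtsg: m↔n, r↔i, t↔g, s↔h, g↔t.

night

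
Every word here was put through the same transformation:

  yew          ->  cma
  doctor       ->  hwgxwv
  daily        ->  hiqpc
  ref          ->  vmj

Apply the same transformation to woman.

awqir

Two shifts are in play — +8 for a/e/i/o/u, +4 for every other letter.
On woman: w(cons)+4=a, o(vowel)+8=w, m(cons)+4=q, a(vowel)+8=i, n(cons)+4=r.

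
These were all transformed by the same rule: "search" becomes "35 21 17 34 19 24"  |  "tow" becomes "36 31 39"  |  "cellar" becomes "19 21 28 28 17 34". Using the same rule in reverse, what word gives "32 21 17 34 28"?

s is letter #19 and maps to 35: an offset of 16. Each letter is replaced by its alphabet position (a=1..z=26) + 16.
Decoding 32 21 17 34 28: 32→(32−16)÷1=16=p, 21→(21−16)÷1=5=e, 17→(17−16)÷1=1=a, 34→(34−16)÷1=18=r, 28→(28−16)÷1=12=l.

pearl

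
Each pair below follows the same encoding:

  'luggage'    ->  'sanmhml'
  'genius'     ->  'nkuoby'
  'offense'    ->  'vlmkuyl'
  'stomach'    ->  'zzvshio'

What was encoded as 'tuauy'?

motor

Shifts by position in luggage: pos 0: l→s (+7), pos 1: u→a (+6), pos 2: g→n (+7), pos 3: g→m (+6) — repeating every 2. It's a Vigenère-style cipher with numeric key [7,6]: position i shifts by key[i mod 2].
Undoing it on tuauy: t−7=m, u−6=o, a−7=t, u−6=o, y−7=r.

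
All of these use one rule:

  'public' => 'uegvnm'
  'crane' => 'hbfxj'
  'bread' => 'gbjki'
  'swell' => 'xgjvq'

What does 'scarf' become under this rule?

It's a Vigenère-style cipher with numeric key [5,10]: position i shifts by key[i mod 2].
Applying it to scarf: s+5=x, c+10=m, a+5=f, r+10=b, f+5=k.

xmfbk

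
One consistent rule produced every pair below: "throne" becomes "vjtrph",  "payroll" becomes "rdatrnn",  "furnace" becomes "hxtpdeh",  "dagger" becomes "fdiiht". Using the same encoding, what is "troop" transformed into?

vtrrr

The rule splits by letter class: vowels +3, consonants +2.
On troop: t(cons)+2=v, r(cons)+2=t, o(vowel)+3=r, o(vowel)+3=r, p(cons)+2=r.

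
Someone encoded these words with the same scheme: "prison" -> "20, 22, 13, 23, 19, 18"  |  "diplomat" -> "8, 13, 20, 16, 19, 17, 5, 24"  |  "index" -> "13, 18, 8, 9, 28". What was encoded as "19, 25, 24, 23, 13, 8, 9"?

outside

p is letter #16 and maps to 20: an offset of 4. Letters become their 1-based position plus 4 (so a→5, b→6, …).
Reversing it on 19, 25, 24, 23, 13, 8, 9: 19→(19−4)÷1=15=o, 25→(25−4)÷1=21=u, 24→(24−4)÷1=20=t, 23→(23−4)÷1=19=s, 13→(13−4)÷1=9=i, 8→(8−4)÷1=4=d, 9→(9−4)÷1=5=e.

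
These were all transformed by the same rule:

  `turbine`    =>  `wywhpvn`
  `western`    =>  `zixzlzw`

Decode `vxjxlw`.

Each letter shifts forward by (position + 3), i.e. 3, 4, 5, … — the shift grows by one for each successive letter.
Undoing it on vxjxlw: v−3=s, x−4=t, j−5=e, x−6=r, l−7=e, w−8=o.

stereo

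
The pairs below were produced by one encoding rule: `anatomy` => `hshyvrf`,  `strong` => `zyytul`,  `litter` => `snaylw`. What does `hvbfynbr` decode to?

aquarium

Shifts by position in anatomy: pos 0: a→h (+7), pos 1: n→s (+5), pos 2: a→h (+7), pos 3: t→y (+5) — repeating every 2. A repeating key of period 2 is used — shifts +7, +5 over and over.
Decoding hvbfynbr: h−7=a, v−5=q, b−7=u, f−5=a, y−7=r, n−5=i, b−7=u, r−5=m.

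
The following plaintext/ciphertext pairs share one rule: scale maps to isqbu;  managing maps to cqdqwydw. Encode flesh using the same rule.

vbuix

Compare letters: s→i is +16, c→s is +16, a→q is +16 — a constant shift. Each letter is shifted forward by 16 in the alphabet (a Caesar shift of +16).
For flesh: f+16=v, l+16=b, e+16=u, s+16=i, h+16=x.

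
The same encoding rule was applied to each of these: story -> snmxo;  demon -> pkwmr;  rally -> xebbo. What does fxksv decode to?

fresh

s(18)→s(18) and t(19)→n(13) fit y≡21x+4 (mod 26); the inverse of 21 mod 26 is 5. This is an affine cipher: with a=0,…,z=25, each position x becomes (21x+4) mod 26.
Undoing it on fxksv: f(5)→5·(5−4)≡5=f; x(23)→5·(23−4)≡17=r; k(10)→5·(10−4)≡4=e; s(18)→5·(18−4)≡18=s; v(21)→5·(21−4)≡7=h (all mod 26).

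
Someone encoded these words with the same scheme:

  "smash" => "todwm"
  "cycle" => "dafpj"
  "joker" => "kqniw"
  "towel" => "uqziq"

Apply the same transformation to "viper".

In smash: s→t is +1, m→o is +2, a→d is +3, s→w is +4 — the shift increases by 1 each position. Letter i (0-indexed) is shifted by i+1, so successive shifts are 1, 2, 3, ….
For viper: v+1=w, i+2=k, p+3=s, e+4=i, r+5=w.

wksiw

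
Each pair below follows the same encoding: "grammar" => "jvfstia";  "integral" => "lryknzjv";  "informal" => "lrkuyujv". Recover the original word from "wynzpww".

In grammar: g→j is +3, r→v is +4, a→f is +5, m→s is +6 — the shift increases by 1 each position. Each letter shifts forward by (position + 3), i.e. 3, 4, 5, … — the shift grows by one for each successive letter.
Decoding wynzpww: w−3=t, y−4=u, n−5=i, z−6=t, p−7=i, w−8=o, w−9=n.

tuition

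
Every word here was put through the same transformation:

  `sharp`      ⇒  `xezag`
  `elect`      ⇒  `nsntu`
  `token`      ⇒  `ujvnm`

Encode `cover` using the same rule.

tjona

s(18)→x(23) and h(7)→e(4) fit y≡23x+25 (mod 26); the inverse of 23 mod 26 is 17. Treating letters as 0–25, the rule is x ↦ 23x + 25 (mod 26).
On cover: c(2)→23·2+25≡19=t; o(14)→23·14+25≡9=j; v(21)→23·21+25≡14=o; e(4)→23·4+25≡13=n; r(17)→23·17+25≡0=a (all mod 26).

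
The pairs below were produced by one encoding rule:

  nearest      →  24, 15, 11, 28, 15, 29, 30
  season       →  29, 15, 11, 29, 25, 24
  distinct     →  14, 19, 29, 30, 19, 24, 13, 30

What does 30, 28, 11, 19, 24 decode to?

train

The number is (letter's place in the alphabet, a=1) + 10.
Reversing it on 30, 28, 11, 19, 24: 30→(30−10)÷1=20=t, 28→(28−10)÷1=18=r, 11→(11−10)÷1=1=a, 19→(19−10)÷1=9=i, 24→(24−10)÷1=14=n.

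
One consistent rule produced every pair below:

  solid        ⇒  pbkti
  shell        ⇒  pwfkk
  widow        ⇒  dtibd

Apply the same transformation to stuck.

pmjln

Treating letters as 0–25, the rule is x ↦ 23x + 17 (mod 26).
On stuck: s(18)→23·18+17≡15=p; t(19)→23·19+17≡12=m; u(20)→23·20+17≡9=j; c(2)→23·2+17≡11=l; k(10)→23·10+17≡13=n (all mod 26).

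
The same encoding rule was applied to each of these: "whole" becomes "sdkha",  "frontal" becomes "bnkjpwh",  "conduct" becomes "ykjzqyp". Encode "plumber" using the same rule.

lhqixan

Compare letters: w→s is +22, h→d is +22, o→k is +22 — a constant shift. It's a constant shift of +22 (ROT22).
On plumber: p+22=l, l+22=h, u+22=q, m+22=i, b+22=x, e+22=a, r+22=n.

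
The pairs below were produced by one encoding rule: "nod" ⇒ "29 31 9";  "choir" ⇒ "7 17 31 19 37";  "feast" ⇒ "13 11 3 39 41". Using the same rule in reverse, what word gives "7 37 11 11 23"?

The formula is n = 2×(alphabet index, a=1) + 1.
Undoing it on 7 37 11 11 23: 7→(7−1)÷2=3=c, 37→(37−1)÷2=18=r, 11→(11−1)÷2=5=e, 11→(11−1)÷2=5=e, 23→(23−1)÷2=11=k.

creek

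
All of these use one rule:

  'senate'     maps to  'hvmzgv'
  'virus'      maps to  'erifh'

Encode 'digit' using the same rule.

Each pair mirrors across the alphabet (s↔h, e↔v, n↔m): positions sum to 25. This is the alphabet-reversal cipher (Atbash): a becomes z, b becomes y, etc.
On digit: d↔w, i↔r, g↔t, i↔r, t↔g.

wrtrg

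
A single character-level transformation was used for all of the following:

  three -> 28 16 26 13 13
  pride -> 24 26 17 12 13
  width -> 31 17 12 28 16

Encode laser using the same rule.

t is letter #20 and maps to 28: an offset of 8. Each letter is replaced by its alphabet position (a=1..z=26) + 8.
For laser: l=12→20, a=1→9, s=19→27, e=5→13, r=18→26.

20 9 27 13 26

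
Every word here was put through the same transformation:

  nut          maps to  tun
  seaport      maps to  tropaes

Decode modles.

seldom

The output letters match the input read backwards: nut reversed is tun. It's just the letters in reverse order.
Reversing it on modles: then reverse → seldom.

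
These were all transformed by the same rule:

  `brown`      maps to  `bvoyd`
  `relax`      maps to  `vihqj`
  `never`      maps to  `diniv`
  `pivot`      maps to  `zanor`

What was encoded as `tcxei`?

b(1)→b(1) and r(17)→v(21) fit y≡11x+16 (mod 26); the inverse of 11 mod 26 is 19. Treating letters as 0–25, the rule is x ↦ 11x + 16 (mod 26).
Decoding tcxei: t(19)→19·(19−16)≡5=f; c(2)→19·(2−16)≡20=u; x(23)→19·(23−16)≡3=d; e(4)→19·(4−16)≡6=g; i(8)→19·(8−16)≡4=e (all mod 26).

fudge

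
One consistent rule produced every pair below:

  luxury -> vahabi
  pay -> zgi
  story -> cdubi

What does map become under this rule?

The shift depends on letter class: consonant l→v is +10, but vowel u→a is +6. The rule splits by letter class: vowels +6, consonants +10.
On map: m(cons)+10=w, a(vowel)+6=g, p(cons)+10=z.

wgz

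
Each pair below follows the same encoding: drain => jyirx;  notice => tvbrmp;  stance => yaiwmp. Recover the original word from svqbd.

moist

In drain: d→j is +6, r→y is +7, a→i is +8, i→r is +9 — the shift increases by 1 each position. Each letter shifts forward by (position + 6), i.e. 6, 7, 8, … — the shift grows by one for each successive letter.
Undoing it on svqbd: s−6=m, v−7=o, q−8=i, b−9=s, d−10=t.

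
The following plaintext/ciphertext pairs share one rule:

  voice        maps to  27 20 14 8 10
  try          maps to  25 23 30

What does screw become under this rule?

24 8 23 10 28

v is letter #22 and maps to 27: an offset of 5. Each letter is replaced by its alphabet position (a=1..z=26) + 5.
For screw: s=19→24, c=3→8, r=18→23, e=5→10, w=23→28.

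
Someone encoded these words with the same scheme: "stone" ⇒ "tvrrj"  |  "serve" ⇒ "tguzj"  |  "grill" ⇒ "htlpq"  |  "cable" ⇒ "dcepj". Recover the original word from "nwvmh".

In stone: s→t is +1, t→v is +2, o→r is +3, n→r is +4 — the shift increases by 1 each position. The shift increases by 1 at each position, starting from +1: 1, 2, 3, ….
Decoding nwvmh: n−1=m, w−2=u, v−3=s, m−4=i, h−5=c.

music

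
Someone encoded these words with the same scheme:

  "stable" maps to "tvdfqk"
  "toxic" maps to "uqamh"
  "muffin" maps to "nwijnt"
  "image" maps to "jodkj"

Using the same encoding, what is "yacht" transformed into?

In stable: s→t is +1, t→v is +2, a→d is +3, b→f is +4 — the shift increases by 1 each position. Letter i (0-indexed) is shifted by i+1, so successive shifts are 1, 2, 3, ….
For yacht: y+1=z, a+2=c, c+3=f, h+4=l, t+5=y.

zcfly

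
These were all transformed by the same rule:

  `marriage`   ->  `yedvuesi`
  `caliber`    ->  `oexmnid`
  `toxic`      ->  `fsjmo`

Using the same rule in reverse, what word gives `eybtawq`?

Shifts by position in marriage: pos 0: m→y (+12), pos 1: a→e (+4), pos 2: r→d (+12), pos 3: r→v (+4) — repeating every 2. It's a Vigenère-style cipher with numeric key [12,4]: position i shifts by key[i mod 2].
Undoing it on eybtawq: e−12=s, y−4=u, b−12=p, t−4=p, a−12=o, w−4=s, q−12=e.

suppose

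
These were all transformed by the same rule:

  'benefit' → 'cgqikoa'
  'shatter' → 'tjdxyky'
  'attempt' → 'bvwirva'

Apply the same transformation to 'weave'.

In benefit: b→c is +1, e→g is +2, n→q is +3, e→i is +4 — the shift increases by 1 each position. The shift increases by 1 at each position, starting from +1: 1, 2, 3, ….
On weave: w+1=x, e+2=g, a+3=d, v+4=z, e+5=j.

xgdzj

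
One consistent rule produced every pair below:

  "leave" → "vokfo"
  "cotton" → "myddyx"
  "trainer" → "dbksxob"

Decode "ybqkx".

Compare letters: l→v is +10, e→o is +10, a→k is +10 — a constant shift. This is a Caesar cipher with shift 10.
Decoding ybqkx: y−10=o, b−10=r, q−10=g, k−10=a, x−10=n.

organ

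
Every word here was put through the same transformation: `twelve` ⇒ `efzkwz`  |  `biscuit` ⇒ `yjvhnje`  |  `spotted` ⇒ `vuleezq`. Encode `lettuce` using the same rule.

kzeenhz

Each letter's alphabet position (a=0..z=25) is mapped through 9·x+15 mod 26 — an affine cipher.
Applying it to lettuce: l(11)→9·11+15≡10=k; e(4)→9·4+15≡25=z; t(19)→9·19+15≡4=e; t(19)→9·19+15≡4=e; u(20)→9·20+15≡13=n; c(2)→9·2+15≡7=h; e(4)→9·4+15≡25=z (all mod 26).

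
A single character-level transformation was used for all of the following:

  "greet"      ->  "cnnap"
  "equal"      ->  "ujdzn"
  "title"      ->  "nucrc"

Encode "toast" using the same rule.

cbjxc

The output letters match the input read backwards, each shifted +9: greet reversed is teerg. Read the word backwards and shift each letter +9.
For toast: reverse → tsaot; then shift: t+9=c, s+9=b, a+9=j, o+9=x, t+9=c.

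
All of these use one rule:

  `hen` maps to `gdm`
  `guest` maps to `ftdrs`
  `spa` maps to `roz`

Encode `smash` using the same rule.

rlzrg

Compare letters: h→g is +25, e→d is +25, n→m is +25 — a constant shift. It's a constant shift of +25 (ROT25).
For smash: s+25=r, m+25=l, a+25=z, s+25=r, h+25=g.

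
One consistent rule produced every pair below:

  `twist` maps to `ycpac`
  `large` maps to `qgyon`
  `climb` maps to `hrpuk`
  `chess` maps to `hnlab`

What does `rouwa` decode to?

minor

Letter i (0-indexed) is shifted by i+5, so successive shifts are 5, 6, 7, ….
Undoing it on rouwa: r−5=m, o−6=i, u−7=n, w−8=o, a−9=r.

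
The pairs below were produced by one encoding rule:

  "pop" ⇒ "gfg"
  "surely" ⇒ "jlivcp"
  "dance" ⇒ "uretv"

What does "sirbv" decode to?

Compare letters: p→g is +17, o→f is +17, p→g is +17 — a constant shift. Each letter is shifted forward by 17 in the alphabet (a Caesar shift of +17).
Undoing it on sirbv: s−17=b, i−17=r, r−17=a, b−17=k, v−17=e.

brake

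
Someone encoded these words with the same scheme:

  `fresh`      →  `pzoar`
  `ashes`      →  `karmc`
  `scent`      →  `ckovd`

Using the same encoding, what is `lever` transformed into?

Shifts by position in fresh: pos 0: f→p (+10), pos 1: r→z (+8), pos 2: e→o (+10), pos 3: s→a (+8) — repeating every 2. The shifts repeat in a cycle of length 2: positions 0,1,… shift by +10, +8, then the pattern repeats.
Applying it to lever: l+10=v, e+8=m, v+10=f, e+8=m, r+10=b.

vmfmb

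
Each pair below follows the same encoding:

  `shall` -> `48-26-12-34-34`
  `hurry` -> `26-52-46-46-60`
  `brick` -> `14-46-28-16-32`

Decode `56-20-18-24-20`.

wedge

s(#19)→48 and h(#8)→26: differences scale by 2, so n = 2·pos + 10. The formula is n = 2×(alphabet index, a=1) + 10.
Reversing it on 56-20-18-24-20: 56→(56−10)÷2=23=w, 20→(20−10)÷2=5=e, 18→(18−10)÷2=4=d, 24→(24−10)÷2=7=g, 20→(20−10)÷2=5=e.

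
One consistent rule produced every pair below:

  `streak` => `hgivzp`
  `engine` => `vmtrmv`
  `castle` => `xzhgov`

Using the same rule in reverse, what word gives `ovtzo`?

Each pair mirrors across the alphabet (s↔h, t↔g, r↔i): positions sum to 25. Each letter is replaced by its mirror in the alphabet: a↔z, b↔y, c↔x, and so on (the Atbash cipher).
Decoding ovtzo: o↔l, v↔e, t↔g, z↔a, o↔l.

legal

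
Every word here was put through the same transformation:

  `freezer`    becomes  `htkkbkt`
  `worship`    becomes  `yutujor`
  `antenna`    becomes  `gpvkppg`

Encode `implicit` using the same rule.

oornoeov

The shift depends on letter class: consonant f→h is +2, but vowel e→k is +6. Vowels shift forward by 6 and consonants shift forward by 2.
Applying it to implicit: i(vowel)+6=o, m(cons)+2=o, p(cons)+2=r, l(cons)+2=n, i(vowel)+6=o, c(cons)+2=e, i(vowel)+6=o, t(cons)+2=v.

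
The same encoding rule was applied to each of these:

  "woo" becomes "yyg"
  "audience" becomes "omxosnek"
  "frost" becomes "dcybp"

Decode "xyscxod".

tension

The output letters match the input read backwards, each shifted +10: woo reversed is oow. Two steps: reverse the string, then apply a Caesar shift of +10.
Decoding xyscxod: shift back: x−10=n, y−10=o, s−10=i, c−10=s, x−10=n, o−10=e, d−10=t → noisnet; then reverse → tension.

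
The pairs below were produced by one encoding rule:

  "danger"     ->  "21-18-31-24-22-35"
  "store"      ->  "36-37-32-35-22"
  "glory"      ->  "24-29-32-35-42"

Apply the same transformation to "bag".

d is letter #4 and maps to 21: an offset of 17. Letters become their 1-based position plus 17 (so a→18, b→19, …).
On bag: b=2→19, a=1→18, g=7→24.

19-18-24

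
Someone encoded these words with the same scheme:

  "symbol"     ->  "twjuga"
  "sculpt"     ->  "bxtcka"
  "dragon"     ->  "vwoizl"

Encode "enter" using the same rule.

The output letters match the input read backwards, each shifted +8: symbol reversed is lobmys. Two steps: reverse the string, then apply a Caesar shift of +8.
For enter: reverse → retne; then shift: r+8=z, e+8=m, t+8=b, n+8=v, e+8=m.

zmbvm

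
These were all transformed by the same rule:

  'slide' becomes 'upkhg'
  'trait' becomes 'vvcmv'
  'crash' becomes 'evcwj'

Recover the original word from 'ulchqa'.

shadow

The shifts repeat in a cycle of length 2: positions 0,1,… shift by +2, +4, then the pattern repeats.
Decoding ulchqa: u−2=s, l−4=h, c−2=a, h−4=d, q−2=o, a−4=w.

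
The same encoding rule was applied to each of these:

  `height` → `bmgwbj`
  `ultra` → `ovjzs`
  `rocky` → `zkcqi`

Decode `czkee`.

h(7)→b(1) and e(4)→m(12) fit y≡5x+18 (mod 26); the inverse of 5 mod 26 is 21. This is an affine cipher: with a=0,…,z=25, each position x becomes (5x+18) mod 26.
Reversing it on czkee: c(2)→21·(2−18)≡2=c; z(25)→21·(25−18)≡17=r; k(10)→21·(10−18)≡14=o; e(4)→21·(4−18)≡18=s; e(4)→21·(4−18)≡18=s (all mod 26).

cross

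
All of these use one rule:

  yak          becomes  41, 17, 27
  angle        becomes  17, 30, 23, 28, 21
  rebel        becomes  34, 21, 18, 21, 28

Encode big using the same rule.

18, 25, 23

Letters become their 1-based position plus 16 (so a→17, b→18, …).
Applying it to big: b=2→18, i=9→25, g=7→23.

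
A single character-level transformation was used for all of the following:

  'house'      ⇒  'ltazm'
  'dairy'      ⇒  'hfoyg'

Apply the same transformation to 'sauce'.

wfajm

The shift increases by 1 at each position, starting from +4: 4, 5, 6, ….
Applying it to sauce: s+4=w, a+5=f, u+6=a, c+7=j, e+8=m.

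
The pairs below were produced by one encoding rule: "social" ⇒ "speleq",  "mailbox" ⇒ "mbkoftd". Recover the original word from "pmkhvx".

In social: s→s is +0, o→p is +1, c→e is +2, i→l is +3 — the shift increases by 1 each position. The shift increases by 1 at each position, starting from +0: 0, 1, 2, ….
Undoing it on pmkhvx: p−0=p, m−1=l, k−2=i, h−3=e, v−4=r, x−5=s.

pliers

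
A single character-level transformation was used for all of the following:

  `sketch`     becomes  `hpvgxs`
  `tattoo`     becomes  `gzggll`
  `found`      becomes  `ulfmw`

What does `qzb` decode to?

jay

Each pair mirrors across the alphabet (s↔h, k↔p, e↔v): positions sum to 25. Each letter is replaced by its mirror in the alphabet: a↔z, b↔y, c↔x, and so on (the Atbash cipher).
Decoding qzb: q↔j, z↔a, b↔y.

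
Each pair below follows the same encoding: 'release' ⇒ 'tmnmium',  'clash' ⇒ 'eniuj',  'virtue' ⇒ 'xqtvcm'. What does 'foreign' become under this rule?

hwtmqip

Two shifts are in play — +8 for a/e/i/o/u, +2 for every other letter.
For foreign: f(cons)+2=h, o(vowel)+8=w, r(cons)+2=t, e(vowel)+8=m, i(vowel)+8=q, g(cons)+2=i, n(cons)+2=p.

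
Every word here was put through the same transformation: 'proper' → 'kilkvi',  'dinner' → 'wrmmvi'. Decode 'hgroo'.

still

Each pair mirrors across the alphabet (p↔k, r↔i, o↔l): positions sum to 25. This is the alphabet-reversal cipher (Atbash): a becomes z, b becomes y, etc.
Decoding hgroo: h↔s, g↔t, r↔i, o↔l, o↔l.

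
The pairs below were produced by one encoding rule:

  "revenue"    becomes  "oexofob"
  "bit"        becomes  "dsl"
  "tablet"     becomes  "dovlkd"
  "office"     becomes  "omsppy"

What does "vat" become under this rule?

The output letters match the input read backwards, each shifted +10: revenue reversed is eunever. Read the word backwards and shift each letter +10.
On vat: reverse → tav; then shift: t+10=d, a+10=k, v+10=f.

dkf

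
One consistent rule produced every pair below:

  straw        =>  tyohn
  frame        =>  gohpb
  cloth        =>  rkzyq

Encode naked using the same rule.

Each letter's alphabet position (a=0..z=25) is mapped through 5·x+7 mod 26 — an affine cipher.
For naked: n(13)→5·13+7≡20=u; a(0)→5·0+7≡7=h; k(10)→5·10+7≡5=f; e(4)→5·4+7≡1=b; d(3)→5·3+7≡22=w (all mod 26).

uhfbw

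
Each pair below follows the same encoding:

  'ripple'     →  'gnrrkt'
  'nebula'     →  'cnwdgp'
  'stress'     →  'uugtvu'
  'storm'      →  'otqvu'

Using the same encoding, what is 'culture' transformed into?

gtwvnwe

The output letters match the input read backwards, each shifted +2: ripple reversed is elppir. The word is reversed, then every letter is shifted forward by 2.
For culture: reverse → erutluc; then shift: e+2=g, r+2=t, u+2=w, t+2=v, l+2=n, u+2=w, c+2=e.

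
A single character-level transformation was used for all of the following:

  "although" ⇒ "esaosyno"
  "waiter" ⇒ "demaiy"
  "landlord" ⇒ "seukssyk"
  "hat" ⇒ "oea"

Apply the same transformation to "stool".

The shift depends on letter class: consonant l→s is +7, but vowel a→e is +4. The rule splits by letter class: vowels +4, consonants +7.
On stool: s(cons)+7=z, t(cons)+7=a, o(vowel)+4=s, o(vowel)+4=s, l(cons)+7=s.

zasss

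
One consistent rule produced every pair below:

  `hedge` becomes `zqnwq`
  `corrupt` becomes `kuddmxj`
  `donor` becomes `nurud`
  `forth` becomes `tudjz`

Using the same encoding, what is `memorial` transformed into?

oqoudcel

h(7)→z(25) and e(4)→q(16) fit y≡3x+4 (mod 26); the inverse of 3 mod 26 is 9. Each letter's alphabet position (a=0..z=25) is mapped through 3·x+4 mod 26 — an affine cipher.
For memorial: m(12)→3·12+4≡14=o; e(4)→3·4+4≡16=q; m(12)→3·12+4≡14=o; o(14)→3·14+4≡20=u; r(17)→3·17+4≡3=d; i(8)→3·8+4≡2=c; a(0)→3·0+4≡4=e; l(11)→3·11+4≡11=l (all mod 26).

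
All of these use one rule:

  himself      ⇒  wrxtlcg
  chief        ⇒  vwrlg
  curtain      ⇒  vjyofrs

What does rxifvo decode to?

Treating letters as 0–25, the rule is x ↦ 21x + 5 (mod 26).
Reversing it on rxifvo: r(17)→5·(17−5)≡8=i; x(23)→5·(23−5)≡12=m; i(8)→5·(8−5)≡15=p; f(5)→5·(5−5)≡0=a; v(21)→5·(21−5)≡2=c; o(14)→5·(14−5)≡19=t (all mod 26).

impact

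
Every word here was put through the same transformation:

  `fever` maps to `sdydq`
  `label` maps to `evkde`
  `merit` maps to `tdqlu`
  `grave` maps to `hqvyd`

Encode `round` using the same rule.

f(5)→s(18) and e(4)→d(3) fit y≡15x+21 (mod 26); the inverse of 15 mod 26 is 7. This is an affine cipher: with a=0,…,z=25, each position x becomes (15x+21) mod 26.
On round: r(17)→15·17+21≡16=q; o(14)→15·14+21≡23=x; u(20)→15·20+21≡9=j; n(13)→15·13+21≡8=i; d(3)→15·3+21≡14=o (all mod 26).

qxjio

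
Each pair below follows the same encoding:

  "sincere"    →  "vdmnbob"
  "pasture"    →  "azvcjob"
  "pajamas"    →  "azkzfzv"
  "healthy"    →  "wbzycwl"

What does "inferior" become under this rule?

This is an affine cipher: with a=0,…,z=25, each position x becomes (7x+25) mod 26.
On inferior: i(8)→7·8+25≡3=d; n(13)→7·13+25≡12=m; f(5)→7·5+25≡8=i; e(4)→7·4+25≡1=b; r(17)→7·17+25≡14=o; i(8)→7·8+25≡3=d; o(14)→7·14+25≡19=t; r(17)→7·17+25≡14=o (all mod 26).

dmibodto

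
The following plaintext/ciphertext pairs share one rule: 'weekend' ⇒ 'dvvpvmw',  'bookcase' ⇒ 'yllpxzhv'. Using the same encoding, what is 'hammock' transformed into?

sznnlxp

Each pair mirrors across the alphabet (w↔d, e↔v, e↔v): positions sum to 25. Each letter is replaced by its mirror in the alphabet: a↔z, b↔y, c↔x, and so on (the Atbash cipher).
For hammock: h↔s, a↔z, m↔n, m↔n, o↔l, c↔x, k↔p.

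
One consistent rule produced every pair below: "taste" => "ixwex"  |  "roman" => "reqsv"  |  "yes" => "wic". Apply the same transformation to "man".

req

The output letters match the input read backwards, each shifted +4: taste reversed is etsat. Read the word backwards and shift each letter +4.
For man: reverse → nam; then shift: n+4=r, a+4=e, m+4=q.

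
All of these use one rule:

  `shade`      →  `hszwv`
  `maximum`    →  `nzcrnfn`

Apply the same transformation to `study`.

hgfwb

Each pair mirrors across the alphabet (s↔h, h↔s, a↔z): positions sum to 25. Each letter is replaced by its mirror in the alphabet: a↔z, b↔y, c↔x, and so on (the Atbash cipher).
Applying it to study: s↔h, t↔g, u↔f, d↔w, y↔b.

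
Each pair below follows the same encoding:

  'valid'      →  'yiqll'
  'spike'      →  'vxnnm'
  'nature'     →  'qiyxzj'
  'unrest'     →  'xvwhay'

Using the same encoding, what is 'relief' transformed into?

Shifts by position in valid: pos 0: v→y (+3), pos 1: a→i (+8), pos 2: l→q (+5), pos 3: i→l (+3), pos 4: d→l (+8) — repeating every 3. It's a Vigenère-style cipher with numeric key [3,8,5]: position i shifts by key[i mod 3].
Applying it to relief: r+3=u, e+8=m, l+5=q, i+3=l, e+8=m, f+5=k.

umqlmk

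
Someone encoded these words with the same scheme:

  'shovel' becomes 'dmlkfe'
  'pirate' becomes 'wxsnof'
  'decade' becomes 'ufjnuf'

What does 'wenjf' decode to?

s(18)→d(3) and h(7)→m(12) fit y≡11x+13 (mod 26); the inverse of 11 mod 26 is 19. Treating letters as 0–25, the rule is x ↦ 11x + 13 (mod 26).
Undoing it on wenjf: w(22)→19·(22−13)≡15=p; e(4)→19·(4−13)≡11=l; n(13)→19·(13−13)≡0=a; j(9)→19·(9−13)≡2=c; f(5)→19·(5−13)≡4=e (all mod 26).

place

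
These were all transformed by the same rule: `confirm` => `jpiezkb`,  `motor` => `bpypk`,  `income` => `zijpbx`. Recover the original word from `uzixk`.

liner

Each letter's alphabet position (a=0..z=25) is mapped through 7·x+21 mod 26 — an affine cipher.
Reversing it on uzixk: u(20)→15·(20−21)≡11=l; z(25)→15·(25−21)≡8=i; i(8)→15·(8−21)≡13=n; x(23)→15·(23−21)≡4=e; k(10)→15·(10−21)≡17=r (all mod 26).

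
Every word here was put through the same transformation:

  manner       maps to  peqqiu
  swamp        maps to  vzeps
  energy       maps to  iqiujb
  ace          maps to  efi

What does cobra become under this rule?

fseue

The shift depends on letter class: consonant m→p is +3, but vowel a→e is +4. Two shifts are in play — +4 for a/e/i/o/u, +3 for every other letter.
Applying it to cobra: c(cons)+3=f, o(vowel)+4=s, b(cons)+3=e, r(cons)+3=u, a(vowel)+4=e.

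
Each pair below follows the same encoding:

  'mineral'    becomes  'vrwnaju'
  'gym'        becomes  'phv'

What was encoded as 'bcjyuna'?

Compare letters: m→v is +9, i→r is +9, n→w is +9 — a constant shift. This is a Caesar cipher with shift 9.
Decoding bcjyuna: b−9=s, c−9=t, j−9=a, y−9=p, u−9=l, n−9=e, a−9=r.

stapler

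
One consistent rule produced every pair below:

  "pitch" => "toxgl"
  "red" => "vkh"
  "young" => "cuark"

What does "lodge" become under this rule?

Two shifts are in play — +6 for a/e/i/o/u, +4 for every other letter.
For lodge: l(cons)+4=p, o(vowel)+6=u, d(cons)+4=h, g(cons)+4=k, e(vowel)+6=k.

puhkk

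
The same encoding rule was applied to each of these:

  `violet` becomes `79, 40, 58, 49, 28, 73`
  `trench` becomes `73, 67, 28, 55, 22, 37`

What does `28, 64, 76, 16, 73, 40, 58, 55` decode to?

v(#22)→79 and i(#9)→40: differences scale by 3, so n = 3·pos + 13. The formula is n = 3×(alphabet index, a=1) + 13.
Undoing it on 28, 64, 76, 16, 73, 40, 58, 55: 28→(28−13)÷3=5=e, 64→(64−13)÷3=17=q, 76→(76−13)÷3=21=u, 16→(16−13)÷3=1=a, 73→(73−13)÷3=20=t, 40→(40−13)÷3=9=i, 58→(58−13)÷3=15=o, 55→(55−13)÷3=14=n.

equation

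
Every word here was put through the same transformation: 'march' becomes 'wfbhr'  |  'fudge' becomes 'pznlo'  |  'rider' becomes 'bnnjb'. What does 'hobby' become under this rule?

A repeating key of period 2 is used — shifts +10, +5 over and over.
Applying it to hobby: h+10=r, o+5=t, b+10=l, b+5=g, y+10=i.

rtlgi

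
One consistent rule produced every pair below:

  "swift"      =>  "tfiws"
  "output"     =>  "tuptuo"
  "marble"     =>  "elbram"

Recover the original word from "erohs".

The word is simply reversed.
Reversing it on erohs: then reverse → shore.

shore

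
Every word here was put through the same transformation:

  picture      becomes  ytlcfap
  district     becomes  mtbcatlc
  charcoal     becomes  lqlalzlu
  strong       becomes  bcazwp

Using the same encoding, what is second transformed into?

bplzwm

The shift depends on letter class: consonant p→y is +9, but vowel i→t is +11. Vowels shift forward by 11 and consonants shift forward by 9.
For second: s(cons)+9=b, e(vowel)+11=p, c(cons)+9=l, o(vowel)+11=z, n(cons)+9=w, d(cons)+9=m.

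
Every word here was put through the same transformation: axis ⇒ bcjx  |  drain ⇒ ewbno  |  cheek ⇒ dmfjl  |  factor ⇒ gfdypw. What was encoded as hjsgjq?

The shifts repeat in a cycle of length 2: positions 0,1,… shift by +1, +5, then the pattern repeats.
Undoing it on hjsgjq: h−1=g, j−5=e, s−1=r, g−5=b, j−1=i, q−5=l.

gerbil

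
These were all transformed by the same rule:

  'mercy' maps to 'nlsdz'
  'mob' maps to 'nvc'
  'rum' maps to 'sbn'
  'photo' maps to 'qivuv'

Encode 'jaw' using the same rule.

Vowels shift forward by 7 and consonants shift forward by 1.
For jaw: j(cons)+1=k, a(vowel)+7=h, w(cons)+1=x.

khx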